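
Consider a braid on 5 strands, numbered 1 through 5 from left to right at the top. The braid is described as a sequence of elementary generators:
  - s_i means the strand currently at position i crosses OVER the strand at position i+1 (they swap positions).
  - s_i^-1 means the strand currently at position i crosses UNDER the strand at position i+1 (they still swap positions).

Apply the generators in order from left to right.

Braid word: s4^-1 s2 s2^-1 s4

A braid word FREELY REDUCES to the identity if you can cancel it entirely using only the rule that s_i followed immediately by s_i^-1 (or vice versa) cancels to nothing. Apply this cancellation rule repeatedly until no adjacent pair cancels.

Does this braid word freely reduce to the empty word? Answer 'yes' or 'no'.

Answer: yes

Derivation:
Gen 1 (s4^-1): push. Stack: [s4^-1]
Gen 2 (s2): push. Stack: [s4^-1 s2]
Gen 3 (s2^-1): cancels prior s2. Stack: [s4^-1]
Gen 4 (s4): cancels prior s4^-1. Stack: []
Reduced word: (empty)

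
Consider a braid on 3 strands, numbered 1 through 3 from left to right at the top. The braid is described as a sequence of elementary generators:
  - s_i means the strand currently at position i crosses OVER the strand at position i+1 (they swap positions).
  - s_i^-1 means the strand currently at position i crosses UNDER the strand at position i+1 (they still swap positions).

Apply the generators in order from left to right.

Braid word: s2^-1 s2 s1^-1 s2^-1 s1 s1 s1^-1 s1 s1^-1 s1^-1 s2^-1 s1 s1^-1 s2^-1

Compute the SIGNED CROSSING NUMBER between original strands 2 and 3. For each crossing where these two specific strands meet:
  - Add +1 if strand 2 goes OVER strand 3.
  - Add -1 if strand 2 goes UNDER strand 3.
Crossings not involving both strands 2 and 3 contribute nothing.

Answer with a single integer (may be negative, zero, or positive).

Gen 1: 2 under 3. Both 2&3? yes. Contrib: -1. Sum: -1
Gen 2: 3 over 2. Both 2&3? yes. Contrib: -1. Sum: -2
Gen 3: crossing 1x2. Both 2&3? no. Sum: -2
Gen 4: crossing 1x3. Both 2&3? no. Sum: -2
Gen 5: 2 over 3. Both 2&3? yes. Contrib: +1. Sum: -1
Gen 6: 3 over 2. Both 2&3? yes. Contrib: -1. Sum: -2
Gen 7: 2 under 3. Both 2&3? yes. Contrib: -1. Sum: -3
Gen 8: 3 over 2. Both 2&3? yes. Contrib: -1. Sum: -4
Gen 9: 2 under 3. Both 2&3? yes. Contrib: -1. Sum: -5
Gen 10: 3 under 2. Both 2&3? yes. Contrib: +1. Sum: -4
Gen 11: crossing 3x1. Both 2&3? no. Sum: -4
Gen 12: crossing 2x1. Both 2&3? no. Sum: -4
Gen 13: crossing 1x2. Both 2&3? no. Sum: -4
Gen 14: crossing 1x3. Both 2&3? no. Sum: -4

Answer: -4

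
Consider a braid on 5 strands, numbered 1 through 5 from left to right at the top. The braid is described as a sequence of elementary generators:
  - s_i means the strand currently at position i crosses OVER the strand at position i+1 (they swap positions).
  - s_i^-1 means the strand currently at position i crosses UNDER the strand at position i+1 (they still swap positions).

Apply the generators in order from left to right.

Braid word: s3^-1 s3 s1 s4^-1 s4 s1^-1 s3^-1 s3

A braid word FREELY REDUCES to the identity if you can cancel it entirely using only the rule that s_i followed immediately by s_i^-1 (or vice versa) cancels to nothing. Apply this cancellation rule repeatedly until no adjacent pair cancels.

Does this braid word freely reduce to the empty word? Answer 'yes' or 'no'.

Gen 1 (s3^-1): push. Stack: [s3^-1]
Gen 2 (s3): cancels prior s3^-1. Stack: []
Gen 3 (s1): push. Stack: [s1]
Gen 4 (s4^-1): push. Stack: [s1 s4^-1]
Gen 5 (s4): cancels prior s4^-1. Stack: [s1]
Gen 6 (s1^-1): cancels prior s1. Stack: []
Gen 7 (s3^-1): push. Stack: [s3^-1]
Gen 8 (s3): cancels prior s3^-1. Stack: []
Reduced word: (empty)

Answer: yes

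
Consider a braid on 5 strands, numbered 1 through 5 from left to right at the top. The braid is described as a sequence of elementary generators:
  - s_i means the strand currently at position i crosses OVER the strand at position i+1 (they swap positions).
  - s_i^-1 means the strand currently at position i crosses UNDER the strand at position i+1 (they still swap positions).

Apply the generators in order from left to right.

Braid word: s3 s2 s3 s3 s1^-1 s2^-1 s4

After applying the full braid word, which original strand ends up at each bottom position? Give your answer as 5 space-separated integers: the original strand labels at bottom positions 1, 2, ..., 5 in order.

Gen 1 (s3): strand 3 crosses over strand 4. Perm now: [1 2 4 3 5]
Gen 2 (s2): strand 2 crosses over strand 4. Perm now: [1 4 2 3 5]
Gen 3 (s3): strand 2 crosses over strand 3. Perm now: [1 4 3 2 5]
Gen 4 (s3): strand 3 crosses over strand 2. Perm now: [1 4 2 3 5]
Gen 5 (s1^-1): strand 1 crosses under strand 4. Perm now: [4 1 2 3 5]
Gen 6 (s2^-1): strand 1 crosses under strand 2. Perm now: [4 2 1 3 5]
Gen 7 (s4): strand 3 crosses over strand 5. Perm now: [4 2 1 5 3]

Answer: 4 2 1 5 3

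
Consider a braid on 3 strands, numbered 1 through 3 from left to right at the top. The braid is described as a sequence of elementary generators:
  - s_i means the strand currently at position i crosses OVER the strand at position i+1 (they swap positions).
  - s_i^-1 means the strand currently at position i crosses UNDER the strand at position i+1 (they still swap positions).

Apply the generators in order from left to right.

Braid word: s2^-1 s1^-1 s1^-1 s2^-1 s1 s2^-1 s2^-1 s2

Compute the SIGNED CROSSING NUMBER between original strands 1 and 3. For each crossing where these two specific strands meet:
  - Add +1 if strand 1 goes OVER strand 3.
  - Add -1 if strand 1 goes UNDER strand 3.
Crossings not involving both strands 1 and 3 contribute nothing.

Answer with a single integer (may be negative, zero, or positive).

Gen 1: crossing 2x3. Both 1&3? no. Sum: 0
Gen 2: 1 under 3. Both 1&3? yes. Contrib: -1. Sum: -1
Gen 3: 3 under 1. Both 1&3? yes. Contrib: +1. Sum: 0
Gen 4: crossing 3x2. Both 1&3? no. Sum: 0
Gen 5: crossing 1x2. Both 1&3? no. Sum: 0
Gen 6: 1 under 3. Both 1&3? yes. Contrib: -1. Sum: -1
Gen 7: 3 under 1. Both 1&3? yes. Contrib: +1. Sum: 0
Gen 8: 1 over 3. Both 1&3? yes. Contrib: +1. Sum: 1

Answer: 1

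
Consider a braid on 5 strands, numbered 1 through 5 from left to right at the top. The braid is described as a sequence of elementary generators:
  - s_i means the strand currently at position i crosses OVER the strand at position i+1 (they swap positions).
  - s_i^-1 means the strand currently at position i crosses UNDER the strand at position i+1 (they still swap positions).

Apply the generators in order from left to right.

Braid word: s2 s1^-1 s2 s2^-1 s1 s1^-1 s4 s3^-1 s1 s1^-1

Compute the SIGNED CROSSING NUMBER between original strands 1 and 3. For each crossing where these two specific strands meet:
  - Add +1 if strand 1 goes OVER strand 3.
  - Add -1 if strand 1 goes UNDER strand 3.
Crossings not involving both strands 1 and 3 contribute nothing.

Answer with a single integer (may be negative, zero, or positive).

Gen 1: crossing 2x3. Both 1&3? no. Sum: 0
Gen 2: 1 under 3. Both 1&3? yes. Contrib: -1. Sum: -1
Gen 3: crossing 1x2. Both 1&3? no. Sum: -1
Gen 4: crossing 2x1. Both 1&3? no. Sum: -1
Gen 5: 3 over 1. Both 1&3? yes. Contrib: -1. Sum: -2
Gen 6: 1 under 3. Both 1&3? yes. Contrib: -1. Sum: -3
Gen 7: crossing 4x5. Both 1&3? no. Sum: -3
Gen 8: crossing 2x5. Both 1&3? no. Sum: -3
Gen 9: 3 over 1. Both 1&3? yes. Contrib: -1. Sum: -4
Gen 10: 1 under 3. Both 1&3? yes. Contrib: -1. Sum: -5

Answer: -5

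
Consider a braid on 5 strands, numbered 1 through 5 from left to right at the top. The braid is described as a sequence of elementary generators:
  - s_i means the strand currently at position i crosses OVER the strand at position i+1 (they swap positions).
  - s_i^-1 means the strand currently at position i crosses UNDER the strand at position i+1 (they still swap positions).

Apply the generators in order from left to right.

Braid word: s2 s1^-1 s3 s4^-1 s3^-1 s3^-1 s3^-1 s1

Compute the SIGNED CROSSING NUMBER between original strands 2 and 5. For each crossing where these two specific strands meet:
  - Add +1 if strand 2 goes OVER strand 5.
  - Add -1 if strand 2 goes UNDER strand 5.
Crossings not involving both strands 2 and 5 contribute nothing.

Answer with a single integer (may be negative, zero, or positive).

Gen 1: crossing 2x3. Both 2&5? no. Sum: 0
Gen 2: crossing 1x3. Both 2&5? no. Sum: 0
Gen 3: crossing 2x4. Both 2&5? no. Sum: 0
Gen 4: 2 under 5. Both 2&5? yes. Contrib: -1. Sum: -1
Gen 5: crossing 4x5. Both 2&5? no. Sum: -1
Gen 6: crossing 5x4. Both 2&5? no. Sum: -1
Gen 7: crossing 4x5. Both 2&5? no. Sum: -1
Gen 8: crossing 3x1. Both 2&5? no. Sum: -1

Answer: -1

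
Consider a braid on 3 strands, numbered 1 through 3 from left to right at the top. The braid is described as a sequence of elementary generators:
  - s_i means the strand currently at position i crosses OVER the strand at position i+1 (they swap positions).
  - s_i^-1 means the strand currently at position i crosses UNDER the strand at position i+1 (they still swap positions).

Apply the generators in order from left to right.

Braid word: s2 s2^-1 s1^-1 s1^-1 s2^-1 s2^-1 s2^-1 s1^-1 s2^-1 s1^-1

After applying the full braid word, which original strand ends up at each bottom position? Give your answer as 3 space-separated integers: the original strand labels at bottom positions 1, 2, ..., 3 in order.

Gen 1 (s2): strand 2 crosses over strand 3. Perm now: [1 3 2]
Gen 2 (s2^-1): strand 3 crosses under strand 2. Perm now: [1 2 3]
Gen 3 (s1^-1): strand 1 crosses under strand 2. Perm now: [2 1 3]
Gen 4 (s1^-1): strand 2 crosses under strand 1. Perm now: [1 2 3]
Gen 5 (s2^-1): strand 2 crosses under strand 3. Perm now: [1 3 2]
Gen 6 (s2^-1): strand 3 crosses under strand 2. Perm now: [1 2 3]
Gen 7 (s2^-1): strand 2 crosses under strand 3. Perm now: [1 3 2]
Gen 8 (s1^-1): strand 1 crosses under strand 3. Perm now: [3 1 2]
Gen 9 (s2^-1): strand 1 crosses under strand 2. Perm now: [3 2 1]
Gen 10 (s1^-1): strand 3 crosses under strand 2. Perm now: [2 3 1]

Answer: 2 3 1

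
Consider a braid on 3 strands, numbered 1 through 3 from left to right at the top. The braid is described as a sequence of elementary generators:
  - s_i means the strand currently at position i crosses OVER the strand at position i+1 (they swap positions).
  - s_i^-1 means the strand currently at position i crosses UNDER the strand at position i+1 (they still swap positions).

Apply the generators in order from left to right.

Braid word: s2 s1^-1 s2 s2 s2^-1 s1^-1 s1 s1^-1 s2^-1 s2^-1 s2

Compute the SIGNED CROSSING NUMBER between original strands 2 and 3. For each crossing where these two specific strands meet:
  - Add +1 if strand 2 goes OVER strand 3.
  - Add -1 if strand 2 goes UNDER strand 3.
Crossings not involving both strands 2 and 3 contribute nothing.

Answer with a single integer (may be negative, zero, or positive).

Gen 1: 2 over 3. Both 2&3? yes. Contrib: +1. Sum: 1
Gen 2: crossing 1x3. Both 2&3? no. Sum: 1
Gen 3: crossing 1x2. Both 2&3? no. Sum: 1
Gen 4: crossing 2x1. Both 2&3? no. Sum: 1
Gen 5: crossing 1x2. Both 2&3? no. Sum: 1
Gen 6: 3 under 2. Both 2&3? yes. Contrib: +1. Sum: 2
Gen 7: 2 over 3. Both 2&3? yes. Contrib: +1. Sum: 3
Gen 8: 3 under 2. Both 2&3? yes. Contrib: +1. Sum: 4
Gen 9: crossing 3x1. Both 2&3? no. Sum: 4
Gen 10: crossing 1x3. Both 2&3? no. Sum: 4
Gen 11: crossing 3x1. Both 2&3? no. Sum: 4

Answer: 4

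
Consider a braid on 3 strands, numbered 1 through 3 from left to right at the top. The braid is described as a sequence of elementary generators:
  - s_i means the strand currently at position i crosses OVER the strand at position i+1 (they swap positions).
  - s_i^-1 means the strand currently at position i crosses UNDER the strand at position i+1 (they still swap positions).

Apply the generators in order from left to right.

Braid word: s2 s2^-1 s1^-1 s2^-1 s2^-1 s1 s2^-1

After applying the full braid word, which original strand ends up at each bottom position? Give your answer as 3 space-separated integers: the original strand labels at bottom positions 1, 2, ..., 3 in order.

Answer: 1 3 2

Derivation:
Gen 1 (s2): strand 2 crosses over strand 3. Perm now: [1 3 2]
Gen 2 (s2^-1): strand 3 crosses under strand 2. Perm now: [1 2 3]
Gen 3 (s1^-1): strand 1 crosses under strand 2. Perm now: [2 1 3]
Gen 4 (s2^-1): strand 1 crosses under strand 3. Perm now: [2 3 1]
Gen 5 (s2^-1): strand 3 crosses under strand 1. Perm now: [2 1 3]
Gen 6 (s1): strand 2 crosses over strand 1. Perm now: [1 2 3]
Gen 7 (s2^-1): strand 2 crosses under strand 3. Perm now: [1 3 2]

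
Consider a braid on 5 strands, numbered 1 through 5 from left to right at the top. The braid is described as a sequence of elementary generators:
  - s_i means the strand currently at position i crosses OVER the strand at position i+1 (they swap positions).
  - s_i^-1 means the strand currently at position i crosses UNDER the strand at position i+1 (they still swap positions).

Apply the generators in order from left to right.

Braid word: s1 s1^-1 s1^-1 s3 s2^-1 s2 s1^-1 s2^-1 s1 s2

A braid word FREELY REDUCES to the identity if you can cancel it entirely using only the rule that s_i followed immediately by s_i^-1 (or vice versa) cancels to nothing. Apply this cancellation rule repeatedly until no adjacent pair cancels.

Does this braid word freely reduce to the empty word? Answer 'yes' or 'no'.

Answer: no

Derivation:
Gen 1 (s1): push. Stack: [s1]
Gen 2 (s1^-1): cancels prior s1. Stack: []
Gen 3 (s1^-1): push. Stack: [s1^-1]
Gen 4 (s3): push. Stack: [s1^-1 s3]
Gen 5 (s2^-1): push. Stack: [s1^-1 s3 s2^-1]
Gen 6 (s2): cancels prior s2^-1. Stack: [s1^-1 s3]
Gen 7 (s1^-1): push. Stack: [s1^-1 s3 s1^-1]
Gen 8 (s2^-1): push. Stack: [s1^-1 s3 s1^-1 s2^-1]
Gen 9 (s1): push. Stack: [s1^-1 s3 s1^-1 s2^-1 s1]
Gen 10 (s2): push. Stack: [s1^-1 s3 s1^-1 s2^-1 s1 s2]
Reduced word: s1^-1 s3 s1^-1 s2^-1 s1 s2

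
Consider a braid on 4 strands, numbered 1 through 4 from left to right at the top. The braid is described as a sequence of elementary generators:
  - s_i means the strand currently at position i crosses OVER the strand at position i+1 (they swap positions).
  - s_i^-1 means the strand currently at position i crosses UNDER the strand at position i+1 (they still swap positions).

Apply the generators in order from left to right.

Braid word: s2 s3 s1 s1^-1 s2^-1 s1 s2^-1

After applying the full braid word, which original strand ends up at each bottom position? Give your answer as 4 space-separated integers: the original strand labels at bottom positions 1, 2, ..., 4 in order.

Gen 1 (s2): strand 2 crosses over strand 3. Perm now: [1 3 2 4]
Gen 2 (s3): strand 2 crosses over strand 4. Perm now: [1 3 4 2]
Gen 3 (s1): strand 1 crosses over strand 3. Perm now: [3 1 4 2]
Gen 4 (s1^-1): strand 3 crosses under strand 1. Perm now: [1 3 4 2]
Gen 5 (s2^-1): strand 3 crosses under strand 4. Perm now: [1 4 3 2]
Gen 6 (s1): strand 1 crosses over strand 4. Perm now: [4 1 3 2]
Gen 7 (s2^-1): strand 1 crosses under strand 3. Perm now: [4 3 1 2]

Answer: 4 3 1 2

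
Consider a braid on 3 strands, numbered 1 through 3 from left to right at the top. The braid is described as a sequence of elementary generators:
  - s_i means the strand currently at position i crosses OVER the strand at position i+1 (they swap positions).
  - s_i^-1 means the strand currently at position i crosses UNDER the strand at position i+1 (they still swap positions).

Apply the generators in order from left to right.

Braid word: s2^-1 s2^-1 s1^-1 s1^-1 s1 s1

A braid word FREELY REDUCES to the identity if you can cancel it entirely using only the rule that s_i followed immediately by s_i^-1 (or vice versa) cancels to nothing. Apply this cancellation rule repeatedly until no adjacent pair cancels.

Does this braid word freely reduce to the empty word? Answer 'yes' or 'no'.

Answer: no

Derivation:
Gen 1 (s2^-1): push. Stack: [s2^-1]
Gen 2 (s2^-1): push. Stack: [s2^-1 s2^-1]
Gen 3 (s1^-1): push. Stack: [s2^-1 s2^-1 s1^-1]
Gen 4 (s1^-1): push. Stack: [s2^-1 s2^-1 s1^-1 s1^-1]
Gen 5 (s1): cancels prior s1^-1. Stack: [s2^-1 s2^-1 s1^-1]
Gen 6 (s1): cancels prior s1^-1. Stack: [s2^-1 s2^-1]
Reduced word: s2^-1 s2^-1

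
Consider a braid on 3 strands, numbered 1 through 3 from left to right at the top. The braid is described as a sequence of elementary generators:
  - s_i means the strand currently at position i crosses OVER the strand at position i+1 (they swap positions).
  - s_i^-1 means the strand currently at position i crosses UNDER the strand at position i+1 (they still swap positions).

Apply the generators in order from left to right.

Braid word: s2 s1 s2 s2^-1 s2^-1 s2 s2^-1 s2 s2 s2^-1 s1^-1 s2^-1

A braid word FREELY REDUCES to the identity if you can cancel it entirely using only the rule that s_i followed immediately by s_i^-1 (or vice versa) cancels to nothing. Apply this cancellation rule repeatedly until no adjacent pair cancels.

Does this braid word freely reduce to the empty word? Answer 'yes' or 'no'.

Answer: yes

Derivation:
Gen 1 (s2): push. Stack: [s2]
Gen 2 (s1): push. Stack: [s2 s1]
Gen 3 (s2): push. Stack: [s2 s1 s2]
Gen 4 (s2^-1): cancels prior s2. Stack: [s2 s1]
Gen 5 (s2^-1): push. Stack: [s2 s1 s2^-1]
Gen 6 (s2): cancels prior s2^-1. Stack: [s2 s1]
Gen 7 (s2^-1): push. Stack: [s2 s1 s2^-1]
Gen 8 (s2): cancels prior s2^-1. Stack: [s2 s1]
Gen 9 (s2): push. Stack: [s2 s1 s2]
Gen 10 (s2^-1): cancels prior s2. Stack: [s2 s1]
Gen 11 (s1^-1): cancels prior s1. Stack: [s2]
Gen 12 (s2^-1): cancels prior s2. Stack: []
Reduced word: (empty)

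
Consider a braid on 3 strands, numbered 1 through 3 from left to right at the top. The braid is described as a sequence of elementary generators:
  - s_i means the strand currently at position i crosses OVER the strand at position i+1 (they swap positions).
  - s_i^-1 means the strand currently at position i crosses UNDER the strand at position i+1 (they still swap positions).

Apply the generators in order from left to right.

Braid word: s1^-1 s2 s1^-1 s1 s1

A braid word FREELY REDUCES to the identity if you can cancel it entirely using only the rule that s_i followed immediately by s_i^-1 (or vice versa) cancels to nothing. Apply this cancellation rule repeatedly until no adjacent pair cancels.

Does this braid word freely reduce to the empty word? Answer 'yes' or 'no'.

Answer: no

Derivation:
Gen 1 (s1^-1): push. Stack: [s1^-1]
Gen 2 (s2): push. Stack: [s1^-1 s2]
Gen 3 (s1^-1): push. Stack: [s1^-1 s2 s1^-1]
Gen 4 (s1): cancels prior s1^-1. Stack: [s1^-1 s2]
Gen 5 (s1): push. Stack: [s1^-1 s2 s1]
Reduced word: s1^-1 s2 s1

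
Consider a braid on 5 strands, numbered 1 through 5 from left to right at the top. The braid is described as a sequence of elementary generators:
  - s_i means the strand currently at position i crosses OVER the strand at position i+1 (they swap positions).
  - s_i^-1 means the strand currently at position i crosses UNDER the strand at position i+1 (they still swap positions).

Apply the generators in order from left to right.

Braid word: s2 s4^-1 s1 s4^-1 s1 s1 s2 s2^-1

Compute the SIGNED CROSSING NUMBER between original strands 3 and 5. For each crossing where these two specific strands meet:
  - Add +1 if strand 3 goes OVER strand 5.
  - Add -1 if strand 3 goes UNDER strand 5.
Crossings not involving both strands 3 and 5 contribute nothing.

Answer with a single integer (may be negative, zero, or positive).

Gen 1: crossing 2x3. Both 3&5? no. Sum: 0
Gen 2: crossing 4x5. Both 3&5? no. Sum: 0
Gen 3: crossing 1x3. Both 3&5? no. Sum: 0
Gen 4: crossing 5x4. Both 3&5? no. Sum: 0
Gen 5: crossing 3x1. Both 3&5? no. Sum: 0
Gen 6: crossing 1x3. Both 3&5? no. Sum: 0
Gen 7: crossing 1x2. Both 3&5? no. Sum: 0
Gen 8: crossing 2x1. Both 3&5? no. Sum: 0

Answer: 0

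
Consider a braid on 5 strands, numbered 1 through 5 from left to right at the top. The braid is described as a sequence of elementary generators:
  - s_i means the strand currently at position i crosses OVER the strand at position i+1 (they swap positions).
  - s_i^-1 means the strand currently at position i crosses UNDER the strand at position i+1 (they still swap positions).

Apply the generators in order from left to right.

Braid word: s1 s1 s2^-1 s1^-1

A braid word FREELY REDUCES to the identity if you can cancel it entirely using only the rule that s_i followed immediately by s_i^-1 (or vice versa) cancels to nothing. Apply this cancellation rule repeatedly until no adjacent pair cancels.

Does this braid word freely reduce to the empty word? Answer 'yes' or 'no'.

Answer: no

Derivation:
Gen 1 (s1): push. Stack: [s1]
Gen 2 (s1): push. Stack: [s1 s1]
Gen 3 (s2^-1): push. Stack: [s1 s1 s2^-1]
Gen 4 (s1^-1): push. Stack: [s1 s1 s2^-1 s1^-1]
Reduced word: s1 s1 s2^-1 s1^-1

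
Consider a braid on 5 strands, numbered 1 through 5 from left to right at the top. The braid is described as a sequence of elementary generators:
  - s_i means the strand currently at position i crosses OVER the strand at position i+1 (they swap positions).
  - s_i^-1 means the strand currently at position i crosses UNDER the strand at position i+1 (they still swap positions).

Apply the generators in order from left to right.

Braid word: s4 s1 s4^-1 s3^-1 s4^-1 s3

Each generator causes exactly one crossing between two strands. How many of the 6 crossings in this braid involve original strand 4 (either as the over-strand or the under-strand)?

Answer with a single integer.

Answer: 4

Derivation:
Gen 1: crossing 4x5. Involves strand 4? yes. Count so far: 1
Gen 2: crossing 1x2. Involves strand 4? no. Count so far: 1
Gen 3: crossing 5x4. Involves strand 4? yes. Count so far: 2
Gen 4: crossing 3x4. Involves strand 4? yes. Count so far: 3
Gen 5: crossing 3x5. Involves strand 4? no. Count so far: 3
Gen 6: crossing 4x5. Involves strand 4? yes. Count so far: 4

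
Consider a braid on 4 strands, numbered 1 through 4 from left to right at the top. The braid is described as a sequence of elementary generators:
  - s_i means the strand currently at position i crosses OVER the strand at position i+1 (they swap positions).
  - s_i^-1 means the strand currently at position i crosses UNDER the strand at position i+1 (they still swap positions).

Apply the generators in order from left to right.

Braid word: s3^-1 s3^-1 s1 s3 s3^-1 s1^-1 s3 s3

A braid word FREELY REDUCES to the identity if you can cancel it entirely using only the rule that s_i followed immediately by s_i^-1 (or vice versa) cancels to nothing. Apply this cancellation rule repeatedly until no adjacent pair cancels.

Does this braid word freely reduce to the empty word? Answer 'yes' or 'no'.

Gen 1 (s3^-1): push. Stack: [s3^-1]
Gen 2 (s3^-1): push. Stack: [s3^-1 s3^-1]
Gen 3 (s1): push. Stack: [s3^-1 s3^-1 s1]
Gen 4 (s3): push. Stack: [s3^-1 s3^-1 s1 s3]
Gen 5 (s3^-1): cancels prior s3. Stack: [s3^-1 s3^-1 s1]
Gen 6 (s1^-1): cancels prior s1. Stack: [s3^-1 s3^-1]
Gen 7 (s3): cancels prior s3^-1. Stack: [s3^-1]
Gen 8 (s3): cancels prior s3^-1. Stack: []
Reduced word: (empty)

Answer: yes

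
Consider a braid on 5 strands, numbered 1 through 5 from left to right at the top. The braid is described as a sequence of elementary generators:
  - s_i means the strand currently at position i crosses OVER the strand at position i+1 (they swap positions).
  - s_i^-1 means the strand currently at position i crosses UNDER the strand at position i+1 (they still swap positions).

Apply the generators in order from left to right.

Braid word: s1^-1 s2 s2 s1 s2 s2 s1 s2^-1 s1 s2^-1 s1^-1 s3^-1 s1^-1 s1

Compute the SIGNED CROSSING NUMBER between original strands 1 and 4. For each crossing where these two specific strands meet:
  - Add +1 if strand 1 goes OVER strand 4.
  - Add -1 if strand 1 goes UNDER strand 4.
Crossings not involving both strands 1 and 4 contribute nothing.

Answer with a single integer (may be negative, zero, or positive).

Answer: 0

Derivation:
Gen 1: crossing 1x2. Both 1&4? no. Sum: 0
Gen 2: crossing 1x3. Both 1&4? no. Sum: 0
Gen 3: crossing 3x1. Both 1&4? no. Sum: 0
Gen 4: crossing 2x1. Both 1&4? no. Sum: 0
Gen 5: crossing 2x3. Both 1&4? no. Sum: 0
Gen 6: crossing 3x2. Both 1&4? no. Sum: 0
Gen 7: crossing 1x2. Both 1&4? no. Sum: 0
Gen 8: crossing 1x3. Both 1&4? no. Sum: 0
Gen 9: crossing 2x3. Both 1&4? no. Sum: 0
Gen 10: crossing 2x1. Both 1&4? no. Sum: 0
Gen 11: crossing 3x1. Both 1&4? no. Sum: 0
Gen 12: crossing 2x4. Both 1&4? no. Sum: 0
Gen 13: crossing 1x3. Both 1&4? no. Sum: 0
Gen 14: crossing 3x1. Both 1&4? no. Sum: 0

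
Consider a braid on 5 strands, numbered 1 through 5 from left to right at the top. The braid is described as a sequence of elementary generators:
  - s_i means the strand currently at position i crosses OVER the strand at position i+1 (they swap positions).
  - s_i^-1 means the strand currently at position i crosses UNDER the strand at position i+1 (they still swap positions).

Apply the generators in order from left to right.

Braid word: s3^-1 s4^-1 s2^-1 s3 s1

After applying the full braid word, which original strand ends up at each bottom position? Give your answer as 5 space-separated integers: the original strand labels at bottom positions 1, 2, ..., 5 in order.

Answer: 4 1 5 2 3

Derivation:
Gen 1 (s3^-1): strand 3 crosses under strand 4. Perm now: [1 2 4 3 5]
Gen 2 (s4^-1): strand 3 crosses under strand 5. Perm now: [1 2 4 5 3]
Gen 3 (s2^-1): strand 2 crosses under strand 4. Perm now: [1 4 2 5 3]
Gen 4 (s3): strand 2 crosses over strand 5. Perm now: [1 4 5 2 3]
Gen 5 (s1): strand 1 crosses over strand 4. Perm now: [4 1 5 2 3]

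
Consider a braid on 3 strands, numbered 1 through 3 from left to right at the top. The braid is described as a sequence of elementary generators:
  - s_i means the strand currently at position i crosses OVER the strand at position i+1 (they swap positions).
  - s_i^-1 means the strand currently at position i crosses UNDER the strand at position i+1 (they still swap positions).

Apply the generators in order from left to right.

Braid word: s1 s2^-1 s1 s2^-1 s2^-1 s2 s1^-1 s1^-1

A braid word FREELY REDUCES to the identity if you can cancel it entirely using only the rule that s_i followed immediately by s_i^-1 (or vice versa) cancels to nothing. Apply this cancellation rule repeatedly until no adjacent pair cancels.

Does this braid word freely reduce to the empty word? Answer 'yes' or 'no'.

Gen 1 (s1): push. Stack: [s1]
Gen 2 (s2^-1): push. Stack: [s1 s2^-1]
Gen 3 (s1): push. Stack: [s1 s2^-1 s1]
Gen 4 (s2^-1): push. Stack: [s1 s2^-1 s1 s2^-1]
Gen 5 (s2^-1): push. Stack: [s1 s2^-1 s1 s2^-1 s2^-1]
Gen 6 (s2): cancels prior s2^-1. Stack: [s1 s2^-1 s1 s2^-1]
Gen 7 (s1^-1): push. Stack: [s1 s2^-1 s1 s2^-1 s1^-1]
Gen 8 (s1^-1): push. Stack: [s1 s2^-1 s1 s2^-1 s1^-1 s1^-1]
Reduced word: s1 s2^-1 s1 s2^-1 s1^-1 s1^-1

Answer: no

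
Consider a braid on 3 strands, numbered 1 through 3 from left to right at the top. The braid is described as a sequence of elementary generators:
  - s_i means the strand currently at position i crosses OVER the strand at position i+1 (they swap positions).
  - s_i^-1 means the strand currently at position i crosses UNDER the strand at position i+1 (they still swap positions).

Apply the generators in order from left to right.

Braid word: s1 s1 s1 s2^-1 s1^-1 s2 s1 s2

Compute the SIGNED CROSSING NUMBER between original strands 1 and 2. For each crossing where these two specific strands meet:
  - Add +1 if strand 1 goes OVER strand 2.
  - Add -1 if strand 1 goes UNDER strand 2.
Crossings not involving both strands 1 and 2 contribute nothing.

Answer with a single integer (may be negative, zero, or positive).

Gen 1: 1 over 2. Both 1&2? yes. Contrib: +1. Sum: 1
Gen 2: 2 over 1. Both 1&2? yes. Contrib: -1. Sum: 0
Gen 3: 1 over 2. Both 1&2? yes. Contrib: +1. Sum: 1
Gen 4: crossing 1x3. Both 1&2? no. Sum: 1
Gen 5: crossing 2x3. Both 1&2? no. Sum: 1
Gen 6: 2 over 1. Both 1&2? yes. Contrib: -1. Sum: 0
Gen 7: crossing 3x1. Both 1&2? no. Sum: 0
Gen 8: crossing 3x2. Both 1&2? no. Sum: 0

Answer: 0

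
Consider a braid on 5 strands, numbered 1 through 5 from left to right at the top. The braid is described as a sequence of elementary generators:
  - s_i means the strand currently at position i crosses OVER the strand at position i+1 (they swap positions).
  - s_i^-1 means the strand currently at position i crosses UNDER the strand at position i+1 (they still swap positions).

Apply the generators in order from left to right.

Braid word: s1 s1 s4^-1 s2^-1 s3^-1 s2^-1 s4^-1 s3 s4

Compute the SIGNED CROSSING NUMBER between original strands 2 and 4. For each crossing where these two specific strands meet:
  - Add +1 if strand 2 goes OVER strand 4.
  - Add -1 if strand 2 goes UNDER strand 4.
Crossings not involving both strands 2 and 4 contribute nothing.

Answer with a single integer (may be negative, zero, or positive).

Gen 1: crossing 1x2. Both 2&4? no. Sum: 0
Gen 2: crossing 2x1. Both 2&4? no. Sum: 0
Gen 3: crossing 4x5. Both 2&4? no. Sum: 0
Gen 4: crossing 2x3. Both 2&4? no. Sum: 0
Gen 5: crossing 2x5. Both 2&4? no. Sum: 0
Gen 6: crossing 3x5. Both 2&4? no. Sum: 0
Gen 7: 2 under 4. Both 2&4? yes. Contrib: -1. Sum: -1
Gen 8: crossing 3x4. Both 2&4? no. Sum: -1
Gen 9: crossing 3x2. Both 2&4? no. Sum: -1

Answer: -1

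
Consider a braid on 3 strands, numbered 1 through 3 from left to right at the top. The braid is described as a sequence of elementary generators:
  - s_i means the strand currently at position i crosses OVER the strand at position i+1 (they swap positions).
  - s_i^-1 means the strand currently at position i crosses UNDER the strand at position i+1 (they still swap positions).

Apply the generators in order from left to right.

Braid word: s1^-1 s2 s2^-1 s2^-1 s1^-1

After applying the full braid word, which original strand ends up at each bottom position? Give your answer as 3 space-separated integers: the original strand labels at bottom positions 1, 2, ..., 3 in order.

Gen 1 (s1^-1): strand 1 crosses under strand 2. Perm now: [2 1 3]
Gen 2 (s2): strand 1 crosses over strand 3. Perm now: [2 3 1]
Gen 3 (s2^-1): strand 3 crosses under strand 1. Perm now: [2 1 3]
Gen 4 (s2^-1): strand 1 crosses under strand 3. Perm now: [2 3 1]
Gen 5 (s1^-1): strand 2 crosses under strand 3. Perm now: [3 2 1]

Answer: 3 2 1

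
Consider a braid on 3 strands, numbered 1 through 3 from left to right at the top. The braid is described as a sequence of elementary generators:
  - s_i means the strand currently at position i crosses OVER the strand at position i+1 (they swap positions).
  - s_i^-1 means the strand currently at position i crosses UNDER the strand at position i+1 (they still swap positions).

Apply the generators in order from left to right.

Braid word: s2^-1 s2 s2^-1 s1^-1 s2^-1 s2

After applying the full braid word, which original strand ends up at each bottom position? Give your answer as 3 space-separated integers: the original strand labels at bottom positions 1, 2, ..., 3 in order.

Gen 1 (s2^-1): strand 2 crosses under strand 3. Perm now: [1 3 2]
Gen 2 (s2): strand 3 crosses over strand 2. Perm now: [1 2 3]
Gen 3 (s2^-1): strand 2 crosses under strand 3. Perm now: [1 3 2]
Gen 4 (s1^-1): strand 1 crosses under strand 3. Perm now: [3 1 2]
Gen 5 (s2^-1): strand 1 crosses under strand 2. Perm now: [3 2 1]
Gen 6 (s2): strand 2 crosses over strand 1. Perm now: [3 1 2]

Answer: 3 1 2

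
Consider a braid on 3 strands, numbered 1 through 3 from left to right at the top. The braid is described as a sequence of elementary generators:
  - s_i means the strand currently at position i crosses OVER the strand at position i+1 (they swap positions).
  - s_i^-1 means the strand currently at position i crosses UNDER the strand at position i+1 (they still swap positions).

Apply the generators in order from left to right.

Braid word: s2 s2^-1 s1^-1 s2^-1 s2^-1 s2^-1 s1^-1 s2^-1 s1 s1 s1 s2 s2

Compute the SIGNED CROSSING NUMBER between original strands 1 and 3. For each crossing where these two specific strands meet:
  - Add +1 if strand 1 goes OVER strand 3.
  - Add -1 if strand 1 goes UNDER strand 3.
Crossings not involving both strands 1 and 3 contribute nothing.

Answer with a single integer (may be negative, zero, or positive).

Gen 1: crossing 2x3. Both 1&3? no. Sum: 0
Gen 2: crossing 3x2. Both 1&3? no. Sum: 0
Gen 3: crossing 1x2. Both 1&3? no. Sum: 0
Gen 4: 1 under 3. Both 1&3? yes. Contrib: -1. Sum: -1
Gen 5: 3 under 1. Both 1&3? yes. Contrib: +1. Sum: 0
Gen 6: 1 under 3. Both 1&3? yes. Contrib: -1. Sum: -1
Gen 7: crossing 2x3. Both 1&3? no. Sum: -1
Gen 8: crossing 2x1. Both 1&3? no. Sum: -1
Gen 9: 3 over 1. Both 1&3? yes. Contrib: -1. Sum: -2
Gen 10: 1 over 3. Both 1&3? yes. Contrib: +1. Sum: -1
Gen 11: 3 over 1. Both 1&3? yes. Contrib: -1. Sum: -2
Gen 12: crossing 3x2. Both 1&3? no. Sum: -2
Gen 13: crossing 2x3. Both 1&3? no. Sum: -2

Answer: -2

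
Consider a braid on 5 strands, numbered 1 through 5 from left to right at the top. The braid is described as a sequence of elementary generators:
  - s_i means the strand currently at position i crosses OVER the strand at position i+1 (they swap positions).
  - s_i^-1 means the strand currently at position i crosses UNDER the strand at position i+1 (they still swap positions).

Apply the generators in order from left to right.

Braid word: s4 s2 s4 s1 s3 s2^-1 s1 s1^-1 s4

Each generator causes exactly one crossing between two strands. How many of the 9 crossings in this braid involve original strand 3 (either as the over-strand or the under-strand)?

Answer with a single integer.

Gen 1: crossing 4x5. Involves strand 3? no. Count so far: 0
Gen 2: crossing 2x3. Involves strand 3? yes. Count so far: 1
Gen 3: crossing 5x4. Involves strand 3? no. Count so far: 1
Gen 4: crossing 1x3. Involves strand 3? yes. Count so far: 2
Gen 5: crossing 2x4. Involves strand 3? no. Count so far: 2
Gen 6: crossing 1x4. Involves strand 3? no. Count so far: 2
Gen 7: crossing 3x4. Involves strand 3? yes. Count so far: 3
Gen 8: crossing 4x3. Involves strand 3? yes. Count so far: 4
Gen 9: crossing 2x5. Involves strand 3? no. Count so far: 4

Answer: 4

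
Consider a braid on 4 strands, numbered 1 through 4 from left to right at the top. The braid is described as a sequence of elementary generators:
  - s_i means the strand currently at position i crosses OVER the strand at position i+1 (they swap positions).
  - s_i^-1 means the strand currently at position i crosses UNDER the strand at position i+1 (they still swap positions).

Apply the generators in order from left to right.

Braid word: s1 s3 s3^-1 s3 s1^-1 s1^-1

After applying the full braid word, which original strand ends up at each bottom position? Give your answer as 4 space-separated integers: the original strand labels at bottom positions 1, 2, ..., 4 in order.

Answer: 2 1 4 3

Derivation:
Gen 1 (s1): strand 1 crosses over strand 2. Perm now: [2 1 3 4]
Gen 2 (s3): strand 3 crosses over strand 4. Perm now: [2 1 4 3]
Gen 3 (s3^-1): strand 4 crosses under strand 3. Perm now: [2 1 3 4]
Gen 4 (s3): strand 3 crosses over strand 4. Perm now: [2 1 4 3]
Gen 5 (s1^-1): strand 2 crosses under strand 1. Perm now: [1 2 4 3]
Gen 6 (s1^-1): strand 1 crosses under strand 2. Perm now: [2 1 4 3]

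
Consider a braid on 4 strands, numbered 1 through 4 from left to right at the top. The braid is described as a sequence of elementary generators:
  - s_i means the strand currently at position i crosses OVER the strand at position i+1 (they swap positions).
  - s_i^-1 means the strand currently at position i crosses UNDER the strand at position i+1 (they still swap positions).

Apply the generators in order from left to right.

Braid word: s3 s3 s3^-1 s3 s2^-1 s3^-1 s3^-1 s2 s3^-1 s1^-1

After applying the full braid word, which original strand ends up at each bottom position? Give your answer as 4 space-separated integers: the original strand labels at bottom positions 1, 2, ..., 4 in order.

Gen 1 (s3): strand 3 crosses over strand 4. Perm now: [1 2 4 3]
Gen 2 (s3): strand 4 crosses over strand 3. Perm now: [1 2 3 4]
Gen 3 (s3^-1): strand 3 crosses under strand 4. Perm now: [1 2 4 3]
Gen 4 (s3): strand 4 crosses over strand 3. Perm now: [1 2 3 4]
Gen 5 (s2^-1): strand 2 crosses under strand 3. Perm now: [1 3 2 4]
Gen 6 (s3^-1): strand 2 crosses under strand 4. Perm now: [1 3 4 2]
Gen 7 (s3^-1): strand 4 crosses under strand 2. Perm now: [1 3 2 4]
Gen 8 (s2): strand 3 crosses over strand 2. Perm now: [1 2 3 4]
Gen 9 (s3^-1): strand 3 crosses under strand 4. Perm now: [1 2 4 3]
Gen 10 (s1^-1): strand 1 crosses under strand 2. Perm now: [2 1 4 3]

Answer: 2 1 4 3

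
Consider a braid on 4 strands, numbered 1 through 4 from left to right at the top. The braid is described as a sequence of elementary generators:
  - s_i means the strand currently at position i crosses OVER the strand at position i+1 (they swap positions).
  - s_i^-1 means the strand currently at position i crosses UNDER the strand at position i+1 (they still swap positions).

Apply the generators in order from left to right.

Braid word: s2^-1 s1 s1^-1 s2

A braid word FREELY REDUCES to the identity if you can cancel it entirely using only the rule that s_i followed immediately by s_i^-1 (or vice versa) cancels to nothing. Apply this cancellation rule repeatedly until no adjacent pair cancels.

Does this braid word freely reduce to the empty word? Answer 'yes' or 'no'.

Answer: yes

Derivation:
Gen 1 (s2^-1): push. Stack: [s2^-1]
Gen 2 (s1): push. Stack: [s2^-1 s1]
Gen 3 (s1^-1): cancels prior s1. Stack: [s2^-1]
Gen 4 (s2): cancels prior s2^-1. Stack: []
Reduced word: (empty)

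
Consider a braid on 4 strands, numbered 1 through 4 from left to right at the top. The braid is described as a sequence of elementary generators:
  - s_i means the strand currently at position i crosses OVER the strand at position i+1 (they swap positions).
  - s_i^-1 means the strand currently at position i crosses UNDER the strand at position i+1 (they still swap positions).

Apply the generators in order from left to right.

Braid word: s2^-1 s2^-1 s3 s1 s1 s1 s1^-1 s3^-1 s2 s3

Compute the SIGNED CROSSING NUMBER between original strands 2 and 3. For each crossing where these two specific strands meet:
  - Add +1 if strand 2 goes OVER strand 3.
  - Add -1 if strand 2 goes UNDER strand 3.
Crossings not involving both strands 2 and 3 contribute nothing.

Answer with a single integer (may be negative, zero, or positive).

Gen 1: 2 under 3. Both 2&3? yes. Contrib: -1. Sum: -1
Gen 2: 3 under 2. Both 2&3? yes. Contrib: +1. Sum: 0
Gen 3: crossing 3x4. Both 2&3? no. Sum: 0
Gen 4: crossing 1x2. Both 2&3? no. Sum: 0
Gen 5: crossing 2x1. Both 2&3? no. Sum: 0
Gen 6: crossing 1x2. Both 2&3? no. Sum: 0
Gen 7: crossing 2x1. Both 2&3? no. Sum: 0
Gen 8: crossing 4x3. Both 2&3? no. Sum: 0
Gen 9: 2 over 3. Both 2&3? yes. Contrib: +1. Sum: 1
Gen 10: crossing 2x4. Both 2&3? no. Sum: 1

Answer: 1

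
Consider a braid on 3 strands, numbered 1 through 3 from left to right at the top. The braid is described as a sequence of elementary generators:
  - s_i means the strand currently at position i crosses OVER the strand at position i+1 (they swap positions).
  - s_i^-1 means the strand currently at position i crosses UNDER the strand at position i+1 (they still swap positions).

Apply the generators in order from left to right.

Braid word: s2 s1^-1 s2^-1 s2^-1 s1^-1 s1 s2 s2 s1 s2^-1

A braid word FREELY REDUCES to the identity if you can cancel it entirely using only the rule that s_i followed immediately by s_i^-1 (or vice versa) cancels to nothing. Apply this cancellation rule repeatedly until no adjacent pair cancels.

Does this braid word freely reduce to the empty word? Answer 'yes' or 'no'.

Gen 1 (s2): push. Stack: [s2]
Gen 2 (s1^-1): push. Stack: [s2 s1^-1]
Gen 3 (s2^-1): push. Stack: [s2 s1^-1 s2^-1]
Gen 4 (s2^-1): push. Stack: [s2 s1^-1 s2^-1 s2^-1]
Gen 5 (s1^-1): push. Stack: [s2 s1^-1 s2^-1 s2^-1 s1^-1]
Gen 6 (s1): cancels prior s1^-1. Stack: [s2 s1^-1 s2^-1 s2^-1]
Gen 7 (s2): cancels prior s2^-1. Stack: [s2 s1^-1 s2^-1]
Gen 8 (s2): cancels prior s2^-1. Stack: [s2 s1^-1]
Gen 9 (s1): cancels prior s1^-1. Stack: [s2]
Gen 10 (s2^-1): cancels prior s2. Stack: []
Reduced word: (empty)

Answer: yes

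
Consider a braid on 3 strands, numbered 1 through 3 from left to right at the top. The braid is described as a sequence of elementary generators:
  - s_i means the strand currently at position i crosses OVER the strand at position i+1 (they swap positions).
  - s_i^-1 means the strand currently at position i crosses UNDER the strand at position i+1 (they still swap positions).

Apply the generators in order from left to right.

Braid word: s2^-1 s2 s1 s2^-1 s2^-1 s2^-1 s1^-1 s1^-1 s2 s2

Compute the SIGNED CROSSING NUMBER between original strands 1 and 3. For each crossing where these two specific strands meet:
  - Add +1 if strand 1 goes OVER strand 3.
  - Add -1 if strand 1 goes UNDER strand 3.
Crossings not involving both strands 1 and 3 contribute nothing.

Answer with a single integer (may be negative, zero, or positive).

Answer: -1

Derivation:
Gen 1: crossing 2x3. Both 1&3? no. Sum: 0
Gen 2: crossing 3x2. Both 1&3? no. Sum: 0
Gen 3: crossing 1x2. Both 1&3? no. Sum: 0
Gen 4: 1 under 3. Both 1&3? yes. Contrib: -1. Sum: -1
Gen 5: 3 under 1. Both 1&3? yes. Contrib: +1. Sum: 0
Gen 6: 1 under 3. Both 1&3? yes. Contrib: -1. Sum: -1
Gen 7: crossing 2x3. Both 1&3? no. Sum: -1
Gen 8: crossing 3x2. Both 1&3? no. Sum: -1
Gen 9: 3 over 1. Both 1&3? yes. Contrib: -1. Sum: -2
Gen 10: 1 over 3. Both 1&3? yes. Contrib: +1. Sum: -1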